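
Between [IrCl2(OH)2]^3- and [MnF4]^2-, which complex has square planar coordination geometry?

For [IrCl2(OH)2]^3-: Summing ligand charges against the −3 overall charge gives an oxidation state of +1 for iridium. Ir sits in group 9, so the d-electron count is 9 − 1 = 8. A 5d d⁸ ion has a large crystal-field splitting; square planar leaves the high-energy d_{x²−y²} orbital empty and maximises CFSE. → square planar.
For [MnF4]^2-: Each fluoride is −1; balancing the −2 overall charge requires Mn(II). Group 7 minus oxidation state 2 gives a d⁵ configuration. A high-spin d⁵ ion has zero CFSE in either geometry, so four ligands adopt the sterically favoured tetrahedral geometry. → tetrahedral.

[IrCl2(OH)2]^3-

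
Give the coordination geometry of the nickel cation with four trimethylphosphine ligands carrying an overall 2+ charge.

Trimethylphosphine is neutral; balancing the +2 overall charge requires Ni(II).
Group 10 minus oxidation state 2 gives a d⁸ configuration.
With 4 monodentate ligands the coordination number is 4.
Trimethylphosphine is a strong-field ligand (high in the spectrochemical series).
A 3d d⁸ ion with strong-field ligands gains enough CFSE to favour square planar over tetrahedral.

square planar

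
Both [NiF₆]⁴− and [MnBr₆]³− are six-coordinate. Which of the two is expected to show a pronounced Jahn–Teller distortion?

[MnBr₆]³−

[NiF₆]⁴−: Each fluoride is −1; balancing the −4 overall charge requires Ni(II). Nickel is a group-10 element; Ni(II) is therefore d⁸. The d⁸ configuration leaves the e_g set evenly filled (or empty) — no strong Jahn–Teller driving force.
[MnBr₆]³−: Each bromide is −1; balancing the −3 overall charge requires Mn(III). Group 7 minus oxidation state 3 gives a d⁴ configuration. Bromide is a weak-field ligand for a first-row metal, so the complex is high-spin. The t₂g³e_g¹ (high-spin) configuration has an unevenly filled e_g set; the Jahn–Teller theorem predicts a tetragonal distortion (typically axial elongation) to lift the degeneracy.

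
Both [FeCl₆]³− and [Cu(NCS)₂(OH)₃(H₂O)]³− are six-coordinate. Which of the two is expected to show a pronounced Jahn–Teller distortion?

[FeCl₆]³−: Each chloride is −1; balancing the −3 overall charge requires Fe(III). Fe sits in group 8, so the d-electron count is 8 − 3 = 5. Chloride is a weak-field ligand for a first-row metal, so the complex is high-spin. The d⁵ configuration leaves the e_g set evenly filled (or empty) — no strong Jahn–Teller driving force.
[Cu(NCS)₂(OH)₃(H₂O)]³−: Each isothiocyanate is −1; each hydroxide is −1; water is neutral; balancing the −3 overall charge requires Cu(II). Cu sits in group 11, so the d-electron count is 11 − 2 = 9. The t₂g⁶e_g³ configuration has an unevenly filled e_g set; the Jahn–Teller theorem predicts a tetragonal distortion (typically axial elongation) to lift the degeneracy.

[Cu(NCS)₂(OH)₃(H₂O)]³−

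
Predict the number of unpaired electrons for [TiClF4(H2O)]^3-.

2

Each chloride is −1; each fluoride is −1; water is neutral; balancing the −3 overall charge requires Ti(II).
Group 4 minus oxidation state 2 gives a d² configuration.
In an octahedral field the d² configuration is t₂g²e_g⁰ (only one arrangement possible), giving 2 unpaired electrons.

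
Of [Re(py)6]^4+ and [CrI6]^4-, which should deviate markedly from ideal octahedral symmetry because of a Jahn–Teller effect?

[CrI6]^4-

[Re(py)6]^4+: Pyridine is neutral; balancing the +4 overall charge requires Re(IV). Rhenium is a group-7 element; Re(IV) is therefore d³. The d³ configuration leaves the e_g set evenly filled (or empty) — no strong Jahn–Teller driving force.
[CrI6]^4-: Each iodide is −1; balancing the −4 overall charge requires Cr(II). Group 6 minus oxidation state 2 gives a d⁴ configuration. Iodide is a weak-field ligand for a first-row metal, so the complex is high-spin. The t₂g³e_g¹ (high-spin) configuration has an unevenly filled e_g set; the Jahn–Teller theorem predicts a tetragonal distortion (typically axial elongation) to lift the degeneracy.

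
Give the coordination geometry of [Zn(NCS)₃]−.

Summing ligand charges against the −1 overall charge gives an oxidation state of +2 for zinc.
Zinc is a group-12 element; Zn(II) is therefore d¹⁰.
Coordination number: 3.
Three ligands around a d¹⁰ centre minimise repulsion in a trigonal-planar arrangement.

trigonal planar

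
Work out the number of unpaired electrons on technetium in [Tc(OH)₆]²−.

Ligand charges: each hydroxide is −1. With an overall charge of −2 the technetium centre must be in the +4 oxidation state.
Technetium is a group-7 element; Tc(IV) is therefore d³.
In an octahedral field the d³ configuration is t₂g³e_g⁰ (only one arrangement possible), giving 3 unpaired electrons.

3 unpaired electrons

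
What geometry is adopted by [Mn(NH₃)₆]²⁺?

Ammonia is neutral; balancing the +2 overall charge requires Mn(II).
Group 7 minus oxidation state 2 gives a d⁵ configuration.
With 6 monodentate ligands the coordination number is 6.
Six donors around a single metal centre give an octahedral coordination sphere.

octahedral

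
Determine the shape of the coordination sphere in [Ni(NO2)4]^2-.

Summing ligand charges against the −2 overall charge gives an oxidation state of +2 for nickel.
Nickel is a group-10 element; Ni(II) is therefore d⁸.
Coordination number: 4.
Nitro (N-bound nitrite) is a strong-field ligand (high in the spectrochemical series).
A 3d d⁸ ion with strong-field ligands gains enough CFSE to favour square planar over tetrahedral.

square planar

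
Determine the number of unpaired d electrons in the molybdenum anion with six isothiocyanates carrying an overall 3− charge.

Ligand charges: each isothiocyanate is −1. With an overall charge of −3 the molybdenum centre must be in the +3 oxidation state.
Group 6 minus oxidation state 3 gives a d³ configuration.
In an octahedral field the d³ configuration is t₂g³e_g⁰ (only one arrangement possible), giving 3 unpaired electrons.

3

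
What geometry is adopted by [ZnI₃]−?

trigonal planar

Each iodide is −1; balancing the −1 overall charge requires Zn(II).
Zinc is a group-12 element; Zn(II) is therefore d¹⁰.
With 3 monodentate ligands the coordination number is 3.
Three ligands around a d¹⁰ centre minimise repulsion in a trigonal-planar arrangement.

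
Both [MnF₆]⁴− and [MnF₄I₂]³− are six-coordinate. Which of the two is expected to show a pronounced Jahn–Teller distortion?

[MnF₄I₂]³−

[MnF₆]⁴−: Summing ligand charges against the −4 overall charge gives an oxidation state of +2 for manganese. Group 7 minus oxidation state 2 gives a d⁵ configuration. Fluoride is a weak-field ligand for a first-row metal, so the complex is high-spin. The d⁵ configuration leaves the e_g set evenly filled (or empty) — no strong Jahn–Teller driving force.
[MnF₄I₂]³−: Summing ligand charges against the −3 overall charge gives an oxidation state of +3 for manganese. Mn sits in group 7, so the d-electron count is 7 − 3 = 4. Fluoride and iodide are weak-field ligands for a first-row metal, so the complex is high-spin. The t₂g³e_g¹ (high-spin) configuration has an unevenly filled e_g set; the Jahn–Teller theorem predicts a tetragonal distortion (typically axial elongation) to lift the degeneracy.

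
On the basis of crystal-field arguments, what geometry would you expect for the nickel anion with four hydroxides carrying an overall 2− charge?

Ligand charges: each hydroxide is −1. With an overall charge of −2 the nickel centre must be in the +2 oxidation state.
Nickel is a group-10 element; Ni(II) is therefore d⁸.
With 4 monodentate ligands the coordination number is 4.
Hydroxide is a weak-field ligand.
With weak-field ligands the CFSE gain from square planar is small, so a 3d d⁸ ion takes the sterically preferred tetrahedral geometry.

tetrahedral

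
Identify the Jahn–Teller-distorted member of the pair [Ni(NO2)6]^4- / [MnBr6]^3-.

[MnBr6]^3-

[Ni(NO2)6]^4-: Summing ligand charges against the −4 overall charge gives an oxidation state of +2 for nickel. Ni sits in group 10, so the d-electron count is 10 − 2 = 8. The d⁸ configuration leaves the e_g set evenly filled (or empty) — no strong Jahn–Teller driving force.
[MnBr6]^3-: Each bromide is −1; balancing the −3 overall charge requires Mn(III). Group 7 minus oxidation state 3 gives a d⁴ configuration. Bromide is a weak-field ligand for a first-row metal, so the complex is high-spin. The t₂g³e_g¹ (high-spin) configuration has an unevenly filled e_g set; the Jahn–Teller theorem predicts a tetragonal distortion (typically axial elongation) to lift the degeneracy.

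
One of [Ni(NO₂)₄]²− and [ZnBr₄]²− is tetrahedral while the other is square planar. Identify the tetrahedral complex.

[ZnBr₄]²−

For [Ni(NO₂)₄]²−: Ligand charges: each nitro (N-bound nitrite) is −1. With an overall charge of −2 the nickel centre must be in the +2 oxidation state. Nickel is a group-10 element; Ni(II) is therefore d⁸. Nitro (N-bound nitrite) is a strong-field ligand (high in the spectrochemical series). A 3d d⁸ ion with strong-field ligands gains enough CFSE to favour square planar over tetrahedral. → square planar.
For [ZnBr₄]²−: Summing ligand charges against the −2 overall charge gives an oxidation state of +2 for zinc. Zn sits in group 12, so the d-electron count is 12 − 2 = 10. A d¹⁰ ion has no crystal-field stabilisation preference between square planar and tetrahedral, so four ligands adopt the sterically favoured tetrahedral geometry. → tetrahedral.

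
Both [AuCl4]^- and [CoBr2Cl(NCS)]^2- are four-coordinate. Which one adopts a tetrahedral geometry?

For [AuCl4]^-: Ligand charges: each chloride is −1. With an overall charge of −1 the gold centre must be in the +3 oxidation state. Au sits in group 11, so the d-electron count is 11 − 3 = 8. A 5d d⁸ ion has a large crystal-field splitting; square planar leaves the high-energy d_{x²−y²} orbital empty and maximises CFSE. → square planar.
For [CoBr2Cl(NCS)]^2-: Summing ligand charges against the −2 overall charge gives an oxidation state of +2 for cobalt. Co sits in group 9, so the d-electron count is 9 − 2 = 7. For a high-spin 3d d⁷ ion with weak-field ligands the small Δₜ gives little square-planar CFSE advantage, so four ligands adopt the sterically favoured tetrahedral geometry. → tetrahedral.

[CoBr2Cl(NCS)]^2-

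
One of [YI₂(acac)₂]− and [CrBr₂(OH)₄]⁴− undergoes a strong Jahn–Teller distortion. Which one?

[CrBr₂(OH)₄]⁴−

[YI₂(acac)₂]−: Summing ligand charges against the −1 overall charge gives an oxidation state of +3 for yttrium. Group 3 minus oxidation state 3 gives a d⁰ configuration. The d⁰ configuration leaves the e_g set evenly filled (or empty) — no strong Jahn–Teller driving force.
[CrBr₂(OH)₄]⁴−: Summing ligand charges against the −4 overall charge gives an oxidation state of +2 for chromium. Group 6 minus oxidation state 2 gives a d⁴ configuration. Bromide and hydroxide are weak-field ligands for a first-row metal, so the complex is high-spin. The t₂g³e_g¹ (high-spin) configuration has an unevenly filled e_g set; the Jahn–Teller theorem predicts a tetragonal distortion (typically axial elongation) to lift the degeneracy.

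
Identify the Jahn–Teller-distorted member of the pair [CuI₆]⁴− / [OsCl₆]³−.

[CuI₆]⁴−

[CuI₆]⁴−: Each iodide is −1; balancing the −4 overall charge requires Cu(II). Copper is a group-11 element; Cu(II) is therefore d⁹. The t₂g⁶e_g³ configuration has an unevenly filled e_g set; the Jahn–Teller theorem predicts a tetragonal distortion (typically axial elongation) to lift the degeneracy.
[OsCl₆]³−: Each chloride is −1; balancing the −3 overall charge requires Os(III). Osmium is a group-8 element; Os(III) is therefore d⁵. A 5d ion has a large Δₒ and is invariably low-spin. The d⁵ configuration leaves the e_g set evenly filled (or empty) — no strong Jahn–Teller driving force.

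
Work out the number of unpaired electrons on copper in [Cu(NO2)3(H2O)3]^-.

1 unpaired electron

Each nitro (N-bound nitrite) is −1; water is neutral; balancing the −1 overall charge requires Cu(II).
Group 11 minus oxidation state 2 gives a d⁹ configuration.
In an octahedral field the d⁹ configuration is t₂g⁶e_g³ (only one arrangement possible), giving 1 unpaired electron.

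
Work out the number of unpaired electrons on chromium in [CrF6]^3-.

3

Ligand charges: each fluoride is −1. With an overall charge of −3 the chromium centre must be in the +3 oxidation state.
Cr sits in group 6, so the d-electron count is 6 − 3 = 3.
In an octahedral field the d³ configuration is t₂g³e_g⁰ (only one arrangement possible), giving 3 unpaired electrons.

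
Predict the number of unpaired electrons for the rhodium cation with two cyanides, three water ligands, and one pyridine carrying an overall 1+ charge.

Ligand charges: each cyanide is −1; water is neutral; pyridine is neutral. With an overall charge of +1 the rhodium centre must be in the +3 oxidation state.
Group 9 minus oxidation state 3 gives a d⁶ configuration.
The spin state decides the count: a 4d ion has a large Δₒ and is invariably low-spin.
An octahedral low-spin d⁶ ion is t₂g⁶e_g⁰, giving 0 unpaired electrons.

0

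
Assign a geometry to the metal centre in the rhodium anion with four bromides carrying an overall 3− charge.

square planar

Each bromide is −1; balancing the −3 overall charge requires Rh(I).
Rhodium is a group-9 element; Rh(I) is therefore d⁸.
With 4 monodentate ligands the coordination number is 4.
A 4d d⁸ ion has a large crystal-field splitting; square planar leaves the high-energy d_{x²−y²} orbital empty and maximises CFSE.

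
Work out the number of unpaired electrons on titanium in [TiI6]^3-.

1 unpaired electron

Each iodide is −1; balancing the −3 overall charge requires Ti(III).
Titanium is a group-4 element; Ti(III) is therefore d¹.
In an octahedral field the d¹ configuration is t₂g¹e_g⁰ (only one arrangement possible), giving 1 unpaired electron.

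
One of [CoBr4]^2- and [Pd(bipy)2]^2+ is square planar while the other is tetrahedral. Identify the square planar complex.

[Pd(bipy)2]^2+

For [CoBr4]^2-: Ligand charges: each bromide is −1. With an overall charge of −2 the cobalt centre must be in the +2 oxidation state. Cobalt is a group-9 element; Co(II) is therefore d⁷. For a high-spin 3d d⁷ ion with weak-field ligands the small Δₜ gives little square-planar CFSE advantage, so four ligands adopt the sterically favoured tetrahedral geometry. → tetrahedral.
For [Pd(bipy)2]^2+: Summing ligand charges against the +2 overall charge gives an oxidation state of +2 for palladium. Group 10 minus oxidation state 2 gives a d⁸ configuration. A 4d d⁸ ion has a large crystal-field splitting; square planar leaves the high-energy d_{x²−y²} orbital empty and maximises CFSE. → square planar.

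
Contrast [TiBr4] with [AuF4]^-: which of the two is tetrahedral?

For [TiBr4]: Ligand charges: each bromide is −1. With an overall charge of 0 the titanium centre must be in the +4 oxidation state. Group 4 minus oxidation state 4 gives a d⁰ configuration. A d⁰ ion has no crystal-field stabilisation preference between square planar and tetrahedral, so four ligands adopt the sterically favoured tetrahedral geometry. → tetrahedral.
For [AuF4]^-: Each fluoride is −1; balancing the −1 overall charge requires Au(III). Gold is a group-11 element; Au(III) is therefore d⁸. A 5d d⁸ ion has a large crystal-field splitting; square planar leaves the high-energy d_{x²−y²} orbital empty and maximises CFSE. → square planar.

[TiBr4]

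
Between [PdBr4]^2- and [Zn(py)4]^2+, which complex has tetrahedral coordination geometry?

[Zn(py)4]^2+

For [PdBr4]^2-: Summing ligand charges against the −2 overall charge gives an oxidation state of +2 for palladium. Pd sits in group 10, so the d-electron count is 10 − 2 = 8. A 4d d⁸ ion has a large crystal-field splitting; square planar leaves the high-energy d_{x²−y²} orbital empty and maximises CFSE. → square planar.
For [Zn(py)4]^2+: Summing ligand charges against the +2 overall charge gives an oxidation state of +2 for zinc. Group 12 minus oxidation state 2 gives a d¹⁰ configuration. A d¹⁰ ion has no crystal-field stabilisation preference between square planar and tetrahedral, so four ligands adopt the sterically favoured tetrahedral geometry. → tetrahedral.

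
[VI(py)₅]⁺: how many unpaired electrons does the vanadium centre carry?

3 unpaired electrons

Summing ligand charges against the +1 overall charge gives an oxidation state of +2 for vanadium.
Vanadium is a group-5 element; V(II) is therefore d³.
In an octahedral field the d³ configuration is t₂g³e_g⁰ (only one arrangement possible), giving 3 unpaired electrons.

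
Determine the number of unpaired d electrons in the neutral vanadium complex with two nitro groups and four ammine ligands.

Ligand charges: each nitro (N-bound nitrite) is −1; ammonia is neutral. With an overall charge of 0 the vanadium centre must be in the +2 oxidation state.
Vanadium is a group-5 element; V(II) is therefore d³.
In an octahedral field the d³ configuration is t₂g³e_g⁰ (only one arrangement possible), giving 3 unpaired electrons.

3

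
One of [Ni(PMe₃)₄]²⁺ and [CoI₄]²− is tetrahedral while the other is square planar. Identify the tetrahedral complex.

For [Ni(PMe₃)₄]²⁺: Summing ligand charges against the +2 overall charge gives an oxidation state of +2 for nickel. Ni sits in group 10, so the d-electron count is 10 − 2 = 8. Trimethylphosphine is a strong-field ligand (high in the spectrochemical series). A 3d d⁸ ion with strong-field ligands gains enough CFSE to favour square planar over tetrahedral. → square planar.
For [CoI₄]²−: Summing ligand charges against the −2 overall charge gives an oxidation state of +2 for cobalt. Co sits in group 9, so the d-electron count is 9 − 2 = 7. For a high-spin 3d d⁷ ion with weak-field ligands the small Δₜ gives little square-planar CFSE advantage, so four ligands adopt the sterically favoured tetrahedral geometry. → tetrahedral.

[CoI₄]²−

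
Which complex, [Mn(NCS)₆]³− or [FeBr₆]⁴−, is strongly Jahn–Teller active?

[Mn(NCS)₆]³−

[Mn(NCS)₆]³−: Ligand charges: each isothiocyanate is −1. With an overall charge of −3 the manganese centre must be in the +3 oxidation state. Mn sits in group 7, so the d-electron count is 7 − 3 = 4. Isothiocyanate is a weak-field ligand for a first-row metal, so the complex is high-spin. The t₂g³e_g¹ (high-spin) configuration has an unevenly filled e_g set; the Jahn–Teller theorem predicts a tetragonal distortion (typically axial elongation) to lift the degeneracy.
[FeBr₆]⁴−: Each bromide is −1; balancing the −4 overall charge requires Fe(II). Iron is a group-8 element; Fe(II) is therefore d⁶. Bromide is a weak-field ligand for a first-row metal, so the complex is high-spin. The d⁶ configuration leaves the e_g set evenly filled (or empty) — no strong Jahn–Teller driving force.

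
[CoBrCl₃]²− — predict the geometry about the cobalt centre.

Each bromide is −1; each chloride is −1; balancing the −2 overall charge requires Co(II).
Cobalt is a group-9 element; Co(II) is therefore d⁷.
With 4 monodentate ligands the coordination number is 4.
Bromide and chloride are weak-field ligands.
For a high-spin 3d d⁷ ion with weak-field ligands the small Δₜ gives little square-planar CFSE advantage, so four ligands adopt the sterically favoured tetrahedral geometry.

tetrahedral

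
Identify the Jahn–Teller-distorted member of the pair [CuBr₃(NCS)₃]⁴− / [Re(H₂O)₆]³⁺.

[CuBr₃(NCS)₃]⁴−: Ligand charges: each bromide is −1; each isothiocyanate is −1. With an overall charge of −4 the copper centre must be in the +2 oxidation state. Cu sits in group 11, so the d-electron count is 11 − 2 = 9. The t₂g⁶e_g³ configuration has an unevenly filled e_g set; the Jahn–Teller theorem predicts a tetragonal distortion (typically axial elongation) to lift the degeneracy.
[Re(H₂O)₆]³⁺: Ligand charges: water is neutral. With an overall charge of +3 the rhenium centre must be in the +3 oxidation state. Rhenium is a group-7 element; Re(III) is therefore d⁴. A 5d ion has a large Δₒ and is invariably low-spin. The d⁴ configuration leaves the e_g set evenly filled (or empty) — no strong Jahn–Teller driving force.

[CuBr₃(NCS)₃]⁴−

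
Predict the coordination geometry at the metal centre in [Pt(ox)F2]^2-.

Summing ligand charges against the −2 overall charge gives an oxidation state of +2 for platinum.
Platinum is a group-10 element; Pt(II) is therefore d⁸.
Counting donor atoms: 1×oxalate (bidentate) → 2 donors; 2×fluoride (monodentate) → 2 donors. Coordination number = 4.
A 5d d⁸ ion has a large crystal-field splitting; square planar leaves the high-energy d_{x²−y²} orbital empty and maximises CFSE.

square planar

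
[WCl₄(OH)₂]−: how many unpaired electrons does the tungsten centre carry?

Each chloride is −1; each hydroxide is −1; balancing the −1 overall charge requires W(V).
W sits in group 6, so the d-electron count is 6 − 5 = 1.
In an octahedral field the d¹ configuration is t₂g¹e_g⁰ (only one arrangement possible), giving 1 unpaired electron.

1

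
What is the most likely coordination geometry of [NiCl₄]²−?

Summing ligand charges against the −2 overall charge gives an oxidation state of +2 for nickel.
Ni sits in group 10, so the d-electron count is 10 − 2 = 8.
Coordination number: 4.
Chloride is a weak-field ligand.
With weak-field ligands the CFSE gain from square planar is small, so a 3d d⁸ ion takes the sterically preferred tetrahedral geometry.

tetrahedral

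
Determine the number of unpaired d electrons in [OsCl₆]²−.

Each chloride is −1; balancing the −2 overall charge requires Os(IV).
Osmium is a group-8 element; Os(IV) is therefore d⁴.
The spin state decides the count: a 5d ion has a large Δₒ and is invariably low-spin.
An octahedral low-spin d⁴ ion is t₂g⁴e_g⁰, giving 2 unpaired electrons.

2 unpaired electrons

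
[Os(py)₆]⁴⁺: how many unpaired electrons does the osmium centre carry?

2 unpaired electrons

Summing ligand charges against the +4 overall charge gives an oxidation state of +4 for osmium.
Group 8 minus oxidation state 4 gives a d⁴ configuration.
The spin state decides the count: a 5d ion has a large Δₒ and is invariably low-spin.
An octahedral low-spin d⁴ ion is t₂g⁴e_g⁰, giving 2 unpaired electrons.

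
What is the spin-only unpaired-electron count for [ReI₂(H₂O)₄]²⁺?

Ligand charges: each iodide is −1; water is neutral. With an overall charge of +2 the rhenium centre must be in the +4 oxidation state.
Group 7 minus oxidation state 4 gives a d³ configuration.
In an octahedral field the d³ configuration is t₂g³e_g⁰ (only one arrangement possible), giving 3 unpaired electrons.

3 unpaired electrons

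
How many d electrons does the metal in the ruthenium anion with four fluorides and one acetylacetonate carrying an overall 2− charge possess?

d⁵

Each fluoride is −1; each acetylacetonate is −1; balancing the −2 overall charge requires Ru(III).
Ruthenium is a group-8 element; Ru(III) is therefore d⁵.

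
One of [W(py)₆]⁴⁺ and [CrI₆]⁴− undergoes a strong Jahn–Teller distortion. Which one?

[W(py)₆]⁴⁺: Pyridine is neutral; balancing the +4 overall charge requires W(IV). Group 6 minus oxidation state 4 gives a d² configuration. The d² configuration leaves the e_g set evenly filled (or empty) — no strong Jahn–Teller driving force.
[CrI₆]⁴−: Each iodide is −1; balancing the −4 overall charge requires Cr(II). Chromium is a group-6 element; Cr(II) is therefore d⁴. Iodide is a weak-field ligand for a first-row metal, so the complex is high-spin. The t₂g³e_g¹ (high-spin) configuration has an unevenly filled e_g set; the Jahn–Teller theorem predicts a tetragonal distortion (typically axial elongation) to lift the degeneracy.

[CrI₆]⁴−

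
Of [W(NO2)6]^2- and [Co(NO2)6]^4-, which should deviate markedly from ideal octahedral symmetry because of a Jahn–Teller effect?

[W(NO2)6]^2-: Summing ligand charges against the −2 overall charge gives an oxidation state of +4 for tungsten. Group 6 minus oxidation state 4 gives a d² configuration. The d² configuration leaves the e_g set evenly filled (or empty) — no strong Jahn–Teller driving force.
[Co(NO2)6]^4-: Each nitro (N-bound nitrite) is −1; balancing the −4 overall charge requires Co(II). Group 9 minus oxidation state 2 gives a d⁷ configuration. Nitro (N-bound nitrite) is a strong-field ligand (high in the spectrochemical series) for a first-row metal, so the complex is low-spin. The t₂g⁶e_g¹ (low-spin) configuration has an unevenly filled e_g set; the Jahn–Teller theorem predicts a tetragonal distortion (typically axial elongation) to lift the degeneracy.

[Co(NO2)6]^4-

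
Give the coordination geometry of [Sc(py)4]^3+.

tetrahedral

Pyridine is neutral; balancing the +3 overall charge requires Sc(III).
Scandium is a group-3 element; Sc(III) is therefore d⁰.
Coordination number: 4.
A d⁰ ion has no crystal-field stabilisation preference between square planar and tetrahedral, so four ligands adopt the sterically favoured tetrahedral geometry.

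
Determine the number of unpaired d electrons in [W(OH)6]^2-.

Each hydroxide is −1; balancing the −2 overall charge requires W(IV).
Group 6 minus oxidation state 4 gives a d² configuration.
In an octahedral field the d² configuration is t₂g²e_g⁰ (only one arrangement possible), giving 2 unpaired electrons.

2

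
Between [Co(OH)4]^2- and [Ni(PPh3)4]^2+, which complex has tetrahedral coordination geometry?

For [Co(OH)4]^2-: Each hydroxide is −1; balancing the −2 overall charge requires Co(II). Group 9 minus oxidation state 2 gives a d⁷ configuration. For a high-spin 3d d⁷ ion with weak-field ligands the small Δₜ gives little square-planar CFSE advantage, so four ligands adopt the sterically favoured tetrahedral geometry. → tetrahedral.
For [Ni(PPh3)4]^2+: Triphenylphosphine is neutral; balancing the +2 overall charge requires Ni(II). Nickel is a group-10 element; Ni(II) is therefore d⁸. Triphenylphosphine is a strong-field ligand (high in the spectrochemical series). A 3d d⁸ ion with strong-field ligands gains enough CFSE to favour square planar over tetrahedral. → square planar.

[Co(OH)4]^2-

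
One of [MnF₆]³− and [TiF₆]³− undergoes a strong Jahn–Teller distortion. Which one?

[MnF₆]³−: Each fluoride is −1; balancing the −3 overall charge requires Mn(III). Manganese is a group-7 element; Mn(III) is therefore d⁴. Fluoride is a weak-field ligand for a first-row metal, so the complex is high-spin. The t₂g³e_g¹ (high-spin) configuration has an unevenly filled e_g set; the Jahn–Teller theorem predicts a tetragonal distortion (typically axial elongation) to lift the degeneracy.
[TiF₆]³−: Ligand charges: each fluoride is −1. With an overall charge of −3 the titanium centre must be in the +3 oxidation state. Titanium is a group-4 element; Ti(III) is therefore d¹. The d¹ configuration leaves the e_g set evenly filled (or empty) — no strong Jahn–Teller driving force.

[MnF₆]³−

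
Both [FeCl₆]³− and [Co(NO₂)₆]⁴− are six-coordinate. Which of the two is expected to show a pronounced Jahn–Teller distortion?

[Co(NO₂)₆]⁴−

[FeCl₆]³−: Ligand charges: each chloride is −1. With an overall charge of −3 the iron centre must be in the +3 oxidation state. Iron is a group-8 element; Fe(III) is therefore d⁵. Chloride is a weak-field ligand for a first-row metal, so the complex is high-spin. The d⁵ configuration leaves the e_g set evenly filled (or empty) — no strong Jahn–Teller driving force.
[Co(NO₂)₆]⁴−: Ligand charges: each nitro (N-bound nitrite) is −1. With an overall charge of −4 the cobalt centre must be in the +2 oxidation state. Group 9 minus oxidation state 2 gives a d⁷ configuration. Nitro (N-bound nitrite) is a strong-field ligand (high in the spectrochemical series) for a first-row metal, so the complex is low-spin. The t₂g⁶e_g¹ (low-spin) configuration has an unevenly filled e_g set; the Jahn–Teller theorem predicts a tetragonal distortion (typically axial elongation) to lift the degeneracy.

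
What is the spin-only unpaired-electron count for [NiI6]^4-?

2

Ligand charges: each iodide is −1. With an overall charge of −4 the nickel centre must be in the +2 oxidation state.
Group 10 minus oxidation state 2 gives a d⁸ configuration.
In an octahedral field the d⁸ configuration is t₂g⁶e_g² (only one arrangement possible), giving 2 unpaired electrons.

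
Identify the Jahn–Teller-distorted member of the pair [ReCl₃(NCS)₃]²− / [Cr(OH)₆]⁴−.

[Cr(OH)₆]⁴−

[ReCl₃(NCS)₃]²−: Ligand charges: each chloride is −1; each isothiocyanate is −1. With an overall charge of −2 the rhenium centre must be in the +4 oxidation state. Re sits in group 7, so the d-electron count is 7 − 4 = 3. The d³ configuration leaves the e_g set evenly filled (or empty) — no strong Jahn–Teller driving force.
[Cr(OH)₆]⁴−: Ligand charges: each hydroxide is −1. With an overall charge of −4 the chromium centre must be in the +2 oxidation state. Cr sits in group 6, so the d-electron count is 6 − 2 = 4. Hydroxide is a weak-field ligand for a first-row metal, so the complex is high-spin. The t₂g³e_g¹ (high-spin) configuration has an unevenly filled e_g set; the Jahn–Teller theorem predicts a tetragonal distortion (typically axial elongation) to lift the degeneracy.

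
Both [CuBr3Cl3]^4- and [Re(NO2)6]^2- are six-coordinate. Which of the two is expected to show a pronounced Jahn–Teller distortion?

[CuBr3Cl3]^4-

[CuBr3Cl3]^4-: Each bromide is −1; each chloride is −1; balancing the −4 overall charge requires Cu(II). Copper is a group-11 element; Cu(II) is therefore d⁹. The t₂g⁶e_g³ configuration has an unevenly filled e_g set; the Jahn–Teller theorem predicts a tetragonal distortion (typically axial elongation) to lift the degeneracy.
[Re(NO2)6]^2-: Each nitro (N-bound nitrite) is −1; balancing the −2 overall charge requires Re(IV). Re sits in group 7, so the d-electron count is 7 − 4 = 3. The d³ configuration leaves the e_g set evenly filled (or empty) — no strong Jahn–Teller driving force.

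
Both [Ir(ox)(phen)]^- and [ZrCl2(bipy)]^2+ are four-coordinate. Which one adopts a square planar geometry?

For [Ir(ox)(phen)]^-: Each oxalate is −2; 1,10-phenanthroline is neutral; balancing the −1 overall charge requires Ir(I). Ir sits in group 9, so the d-electron count is 9 − 1 = 8. A 5d d⁸ ion has a large crystal-field splitting; square planar leaves the high-energy d_{x²−y²} orbital empty and maximises CFSE. → square planar.
For [ZrCl2(bipy)]^2+: Summing ligand charges against the +2 overall charge gives an oxidation state of +4 for zirconium. Zirconium is a group-4 element; Zr(IV) is therefore d⁰. A d⁰ ion has no crystal-field stabilisation preference between square planar and tetrahedral, so four ligands adopt the sterically favoured tetrahedral geometry. → tetrahedral.

[Ir(ox)(phen)]^-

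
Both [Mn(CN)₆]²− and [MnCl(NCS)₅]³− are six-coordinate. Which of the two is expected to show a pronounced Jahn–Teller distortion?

[MnCl(NCS)₅]³−

[Mn(CN)₆]²−: Ligand charges: each cyanide is −1. With an overall charge of −2 the manganese centre must be in the +4 oxidation state. Group 7 minus oxidation state 4 gives a d³ configuration. The d³ configuration leaves the e_g set evenly filled (or empty) — no strong Jahn–Teller driving force.
[MnCl(NCS)₅]³−: Summing ligand charges against the −3 overall charge gives an oxidation state of +3 for manganese. Mn sits in group 7, so the d-electron count is 7 − 3 = 4. Chloride and isothiocyanate are weak-field ligands for a first-row metal, so the complex is high-spin. The t₂g³e_g¹ (high-spin) configuration has an unevenly filled e_g set; the Jahn–Teller theorem predicts a tetragonal distortion (typically axial elongation) to lift the degeneracy.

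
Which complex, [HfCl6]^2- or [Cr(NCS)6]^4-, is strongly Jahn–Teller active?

[HfCl6]^2-: Ligand charges: each chloride is −1. With an overall charge of −2 the hafnium centre must be in the +4 oxidation state. Hf sits in group 4, so the d-electron count is 4 − 4 = 0. The d⁰ configuration leaves the e_g set evenly filled (or empty) — no strong Jahn–Teller driving force.
[Cr(NCS)6]^4-: Each isothiocyanate is −1; balancing the −4 overall charge requires Cr(II). Group 6 minus oxidation state 2 gives a d⁴ configuration. Isothiocyanate is a weak-field ligand for a first-row metal, so the complex is high-spin. The t₂g³e_g¹ (high-spin) configuration has an unevenly filled e_g set; the Jahn–Teller theorem predicts a tetragonal distortion (typically axial elongation) to lift the degeneracy.

[Cr(NCS)6]^4-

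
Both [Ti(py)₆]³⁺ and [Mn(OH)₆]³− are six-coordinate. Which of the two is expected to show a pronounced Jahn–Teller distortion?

[Ti(py)₆]³⁺: Pyridine is neutral; balancing the +3 overall charge requires Ti(III). Titanium is a group-4 element; Ti(III) is therefore d¹. The d¹ configuration leaves the e_g set evenly filled (or empty) — no strong Jahn–Teller driving force.
[Mn(OH)₆]³−: Summing ligand charges against the −3 overall charge gives an oxidation state of +3 for manganese. Mn sits in group 7, so the d-electron count is 7 − 3 = 4. Hydroxide is a weak-field ligand for a first-row metal, so the complex is high-spin. The t₂g³e_g¹ (high-spin) configuration has an unevenly filled e_g set; the Jahn–Teller theorem predicts a tetragonal distortion (typically axial elongation) to lift the degeneracy.

[Mn(OH)₆]³−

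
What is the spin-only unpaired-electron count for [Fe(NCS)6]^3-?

5 unpaired electrons

Summing ligand charges against the −3 overall charge gives an oxidation state of +3 for iron.
Fe sits in group 8, so the d-electron count is 8 − 3 = 5.
The spin state decides the count: Isothiocyanate is a weak-field ligand for a first-row metal, so the complex is high-spin.
An octahedral high-spin d⁵ ion is t₂g³e_g², giving 5 unpaired electrons.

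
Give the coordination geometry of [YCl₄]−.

Each chloride is −1; balancing the −1 overall charge requires Y(III).
Yttrium is a group-3 element; Y(III) is therefore d⁰.
Coordination number: 4.
A d⁰ ion has no crystal-field stabilisation preference between square planar and tetrahedral, so four ligands adopt the sterically favoured tetrahedral geometry.

tetrahedral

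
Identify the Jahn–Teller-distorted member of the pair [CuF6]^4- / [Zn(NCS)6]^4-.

[CuF6]^4-

[CuF6]^4-: Summing ligand charges against the −4 overall charge gives an oxidation state of +2 for copper. Copper is a group-11 element; Cu(II) is therefore d⁹. The t₂g⁶e_g³ configuration has an unevenly filled e_g set; the Jahn–Teller theorem predicts a tetragonal distortion (typically axial elongation) to lift the degeneracy.
[Zn(NCS)6]^4-: Summing ligand charges against the −4 overall charge gives an oxidation state of +2 for zinc. Zn sits in group 12, so the d-electron count is 12 − 2 = 10. The d¹⁰ configuration leaves the e_g set evenly filled (or empty) — no strong Jahn–Teller driving force.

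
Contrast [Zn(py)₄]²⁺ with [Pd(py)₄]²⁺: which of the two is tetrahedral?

[Zn(py)₄]²⁺

For [Zn(py)₄]²⁺: Pyridine is neutral; balancing the +2 overall charge requires Zn(II). Zinc is a group-12 element; Zn(II) is therefore d¹⁰. A d¹⁰ ion has no crystal-field stabilisation preference between square planar and tetrahedral, so four ligands adopt the sterically favoured tetrahedral geometry. → tetrahedral.
For [Pd(py)₄]²⁺: Summing ligand charges against the +2 overall charge gives an oxidation state of +2 for palladium. Pd sits in group 10, so the d-electron count is 10 − 2 = 8. A 4d d⁸ ion has a large crystal-field splitting; square planar leaves the high-energy d_{x²−y²} orbital empty and maximises CFSE. → square planar.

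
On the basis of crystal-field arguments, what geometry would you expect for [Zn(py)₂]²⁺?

Ligand charges: pyridine is neutral. With an overall charge of +2 the zinc centre must be in the +2 oxidation state.
Zn sits in group 12, so the d-electron count is 12 − 2 = 10.
Coordination number: 2.
A d¹⁰ ion with only two ligands adopts a linear arrangement (sp hybridisation; no CFSE preference).

linear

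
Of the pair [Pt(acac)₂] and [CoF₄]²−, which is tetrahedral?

For [Pt(acac)₂]: Ligand charges: each acetylacetonate is −1. With an overall charge of 0 the platinum centre must be in the +2 oxidation state. Platinum is a group-10 element; Pt(II) is therefore d⁸. A 5d d⁸ ion has a large crystal-field splitting; square planar leaves the high-energy d_{x²−y²} orbital empty and maximises CFSE. → square planar.
For [CoF₄]²−: Ligand charges: each fluoride is −1. With an overall charge of −2 the cobalt centre must be in the +2 oxidation state. Group 9 minus oxidation state 2 gives a d⁷ configuration. For a high-spin 3d d⁷ ion with weak-field ligands the small Δₜ gives little square-planar CFSE advantage, so four ligands adopt the sterically favoured tetrahedral geometry. → tetrahedral.

[CoF₄]²−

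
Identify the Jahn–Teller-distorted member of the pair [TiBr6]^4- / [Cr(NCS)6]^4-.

[TiBr6]^4-: Each bromide is −1; balancing the −4 overall charge requires Ti(II). Group 4 minus oxidation state 2 gives a d² configuration. The d² configuration leaves the e_g set evenly filled (or empty) — no strong Jahn–Teller driving force.
[Cr(NCS)6]^4-: Ligand charges: each isothiocyanate is −1. With an overall charge of −4 the chromium centre must be in the +2 oxidation state. Chromium is a group-6 element; Cr(II) is therefore d⁴. Isothiocyanate is a weak-field ligand for a first-row metal, so the complex is high-spin. The t₂g³e_g¹ (high-spin) configuration has an unevenly filled e_g set; the Jahn–Teller theorem predicts a tetragonal distortion (typically axial elongation) to lift the degeneracy.

[Cr(NCS)6]^4-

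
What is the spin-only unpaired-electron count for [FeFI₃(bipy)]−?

Each fluoride is −1; each iodide is −1; 2,2′-bipyridine is neutral; balancing the −1 overall charge requires Fe(III).
Iron is a group-8 element; Fe(III) is therefore d⁵.
Counting donor atoms: 1×fluoride (monodentate) → 1 donor; 3×iodide (monodentate) → 3 donors; 1×2,2′-bipyridine (bidentate) → 2 donors. Coordination number = 6.
The spin state decides the count: Fluoride and iodide are weak-field ligands for a first-row metal, so the complex is high-spin.
An octahedral high-spin d⁵ ion is t₂g³e_g², giving 5 unpaired electrons.

5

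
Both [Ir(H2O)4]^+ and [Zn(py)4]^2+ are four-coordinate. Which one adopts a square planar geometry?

For [Ir(H2O)4]^+: Summing ligand charges against the +1 overall charge gives an oxidation state of +1 for iridium. Ir sits in group 9, so the d-electron count is 9 − 1 = 8. A 5d d⁸ ion has a large crystal-field splitting; square planar leaves the high-energy d_{x²−y²} orbital empty and maximises CFSE. → square planar.
For [Zn(py)4]^2+: Pyridine is neutral; balancing the +2 overall charge requires Zn(II). Group 12 minus oxidation state 2 gives a d¹⁰ configuration. A d¹⁰ ion has no crystal-field stabilisation preference between square planar and tetrahedral, so four ligands adopt the sterically favoured tetrahedral geometry. → tetrahedral.

[Ir(H2O)4]^+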